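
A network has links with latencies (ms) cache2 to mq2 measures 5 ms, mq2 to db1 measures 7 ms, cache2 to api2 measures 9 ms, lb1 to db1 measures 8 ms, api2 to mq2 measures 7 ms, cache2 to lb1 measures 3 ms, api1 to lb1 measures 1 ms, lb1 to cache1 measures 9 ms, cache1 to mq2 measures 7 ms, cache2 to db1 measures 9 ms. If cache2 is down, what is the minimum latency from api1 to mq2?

16

Routes from api1 to mq2 avoiding cache2:
api1→lb1→db1→mq2: 1 + 8 + 7 = 16
api1→lb1→cache1→mq2: 1 + 9 + 7 = 17
Shortest: 16 ms.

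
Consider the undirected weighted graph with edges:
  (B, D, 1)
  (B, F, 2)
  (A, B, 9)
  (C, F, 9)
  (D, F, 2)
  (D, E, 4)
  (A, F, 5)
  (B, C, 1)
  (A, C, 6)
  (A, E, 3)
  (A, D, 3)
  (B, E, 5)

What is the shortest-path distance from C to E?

Comparing a few candidate routes:
C - B - E: 1 + 5 = 6
C - B - F - D - E: 1 + 2 + 2 + 4 = 9
C - B - D - A - E: 1 + 1 + 3 + 3 = 8
C - A - E: 6 + 3 = 9
C - B - F - D - A - E: 1 + 2 + 2 + 3 + 3 = 11
C - B - D - E: 1 + 1 + 4 = 6
The minimum is 6.

6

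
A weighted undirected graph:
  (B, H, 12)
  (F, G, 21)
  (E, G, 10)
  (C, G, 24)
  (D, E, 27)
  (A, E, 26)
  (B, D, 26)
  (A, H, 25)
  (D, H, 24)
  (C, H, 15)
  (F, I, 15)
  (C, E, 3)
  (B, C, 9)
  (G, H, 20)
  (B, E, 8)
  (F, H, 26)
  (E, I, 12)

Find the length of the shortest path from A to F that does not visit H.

53

Candidate routes:
A-E-G-F: 26 + 10 + 21 = 57
A-E-I-F: 26 + 12 + 15 = 53
A-E-C-G-F: 26 + 3 + 24 + 21 = 74
A-E-D-B-C-G-F: 26 + 27 + 26 + 9 + 24 + 21 = 133
A-E-B-C-G-F: 26 + 8 + 9 + 24 + 21 = 88
Shortest: 53.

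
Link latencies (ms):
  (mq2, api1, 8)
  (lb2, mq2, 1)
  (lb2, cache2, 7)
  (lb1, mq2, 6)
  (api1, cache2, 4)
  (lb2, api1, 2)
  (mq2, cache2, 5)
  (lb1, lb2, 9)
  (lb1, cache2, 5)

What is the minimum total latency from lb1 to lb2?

A few of the lb1→lb2 routes:
lb1 -> lb2: 9
lb1 -> cache2 -> api1 -> lb2: 5 + 4 + 2 = 11
lb1 -> mq2 -> lb2: 6 + 1 = 7
The minimum is 7 ms.

7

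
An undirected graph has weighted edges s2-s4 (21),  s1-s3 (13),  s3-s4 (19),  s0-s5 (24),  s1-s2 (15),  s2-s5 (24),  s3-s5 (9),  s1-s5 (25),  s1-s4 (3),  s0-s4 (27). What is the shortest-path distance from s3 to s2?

28

A few of the s3→s2 routes:
s3 -> s1 -> s4 -> s2: 13 + 3 + 21 = 37
s3 -> s5 -> s2: 9 + 24 = 33
s3 -> s4 -> s1 -> s2: 19 + 3 + 15 = 37
s3 -> s1 -> s2: 13 + 15 = 28
The minimum is 28.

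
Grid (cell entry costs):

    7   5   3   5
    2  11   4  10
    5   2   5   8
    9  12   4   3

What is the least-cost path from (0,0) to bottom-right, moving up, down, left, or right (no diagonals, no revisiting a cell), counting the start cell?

28

Path (0,0)→(1,0)→(2,0)→(2,1)→(2,2)→(3,2)→(3,3): 7 + 2 + 5 + 2 + 5 + 4 + 3 = 28.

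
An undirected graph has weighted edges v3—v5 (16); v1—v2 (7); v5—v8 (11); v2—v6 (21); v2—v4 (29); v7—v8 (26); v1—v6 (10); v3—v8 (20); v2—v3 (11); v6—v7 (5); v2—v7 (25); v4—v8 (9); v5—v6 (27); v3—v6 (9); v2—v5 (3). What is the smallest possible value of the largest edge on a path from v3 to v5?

A few of the v3→v5 routes:
v3→v2→v5: max(11, 3) = 11
v3→v6→v1→v2→v5: max(9, 10, 7, 3) = 10
v3→v5: max(16) = 16
Best route has worst link 10.

10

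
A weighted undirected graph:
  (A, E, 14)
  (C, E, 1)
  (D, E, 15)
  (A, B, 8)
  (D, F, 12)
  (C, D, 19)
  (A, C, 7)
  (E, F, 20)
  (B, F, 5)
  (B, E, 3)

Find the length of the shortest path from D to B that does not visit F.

18

Checking several routes:
D -> C -> E -> B: 19 + 1 + 3 = 23
D -> E -> B: 15 + 3 = 18
D -> E -> C -> A -> B: 15 + 1 + 7 + 8 = 31
D -> C -> A -> B: 19 + 7 + 8 = 34
Best route has total 18.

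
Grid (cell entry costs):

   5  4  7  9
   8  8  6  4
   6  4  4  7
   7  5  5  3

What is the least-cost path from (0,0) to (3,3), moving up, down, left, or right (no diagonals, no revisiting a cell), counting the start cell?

33

Path (0,0) → (0,1) → (1,1) → (2,1) → (2,2) → (3,2) → (3,3): 5 + 4 + 8 + 4 + 4 + 5 + 3 = 33.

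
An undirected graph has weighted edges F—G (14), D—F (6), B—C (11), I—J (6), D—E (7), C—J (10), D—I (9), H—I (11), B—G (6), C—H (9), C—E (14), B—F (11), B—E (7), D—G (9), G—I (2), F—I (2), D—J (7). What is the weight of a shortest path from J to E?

A few of the J→E routes:
J - D - E: 7 + 7 = 14
J - I - G - B - E: 6 + 2 + 6 + 7 = 21
J - I - D - E: 6 + 9 + 7 = 22
J - I - F - D - E: 6 + 2 + 6 + 7 = 21
The minimum is 14.

14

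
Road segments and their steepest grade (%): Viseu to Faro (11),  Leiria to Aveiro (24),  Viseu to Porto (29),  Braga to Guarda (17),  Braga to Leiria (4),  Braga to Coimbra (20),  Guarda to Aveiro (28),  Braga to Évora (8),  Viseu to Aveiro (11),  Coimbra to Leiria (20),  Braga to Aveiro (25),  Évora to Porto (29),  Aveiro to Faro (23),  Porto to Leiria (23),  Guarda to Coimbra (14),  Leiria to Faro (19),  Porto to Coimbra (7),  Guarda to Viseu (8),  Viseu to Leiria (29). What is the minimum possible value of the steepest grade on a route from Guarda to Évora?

Comparing a few candidate routes:
Guarda→Coimbra→Leiria→Braga→Évora: max(14, 20, 4, 8) = 20
Guarda→Viseu→Faro→Leiria→Braga→Évora: max(8, 11, 19, 4, 8) = 19
Guarda→Braga→Évora: max(17, 8) = 17
The minimum achievable maximum is 17%.

17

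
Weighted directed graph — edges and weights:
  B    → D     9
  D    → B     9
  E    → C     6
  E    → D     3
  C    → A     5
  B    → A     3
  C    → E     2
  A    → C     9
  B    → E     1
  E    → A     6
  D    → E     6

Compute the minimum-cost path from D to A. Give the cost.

12

A few of the D→A routes:
D -> B -> E -> A: 9 + 1 + 6 = 16
D -> B -> A: 9 + 3 = 12
D -> E -> C -> A: 6 + 6 + 5 = 17
D -> E -> A: 6 + 6 = 12
The minimum is 12.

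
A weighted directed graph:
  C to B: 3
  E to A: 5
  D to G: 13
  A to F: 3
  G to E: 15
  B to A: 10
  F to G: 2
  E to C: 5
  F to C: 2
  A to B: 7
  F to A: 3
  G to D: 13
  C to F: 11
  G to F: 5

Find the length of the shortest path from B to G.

Paths from B to G:
B→A→F→G: 10 + 3 + 2 = 15
The minimum is 15.

15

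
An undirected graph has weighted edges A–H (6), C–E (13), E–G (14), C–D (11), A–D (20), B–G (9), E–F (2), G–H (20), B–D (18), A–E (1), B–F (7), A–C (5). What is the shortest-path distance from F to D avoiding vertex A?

Paths from F to D avoiding A:
F-B-G-E-C-D: 7 + 9 + 14 + 13 + 11 = 54
F-E-C-D: 2 + 13 + 11 = 26
F-E-G-B-D: 2 + 14 + 9 + 18 = 43
F-B-D: 7 + 18 = 25
Shortest: 25.

25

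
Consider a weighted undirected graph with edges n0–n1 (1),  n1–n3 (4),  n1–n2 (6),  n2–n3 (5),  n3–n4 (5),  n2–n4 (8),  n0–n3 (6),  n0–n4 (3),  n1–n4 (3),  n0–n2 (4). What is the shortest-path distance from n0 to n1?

1

Some routes from n0 to n1:
n0 → n4 → n1: 3 + 3 = 6
n0 → n3 → n1: 6 + 4 = 10
n0 → n1: 1
n0 → n2 → n1: 4 + 6 = 10
The minimum is 1.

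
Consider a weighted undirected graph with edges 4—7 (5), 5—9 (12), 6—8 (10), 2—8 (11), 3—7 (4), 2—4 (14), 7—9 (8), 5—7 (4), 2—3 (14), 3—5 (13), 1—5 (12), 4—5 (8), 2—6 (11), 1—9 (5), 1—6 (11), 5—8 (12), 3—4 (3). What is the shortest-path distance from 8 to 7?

Checking several routes:
8 → 5 → 3 → 7: 12 + 13 + 4 = 29
8 → 2 → 4 → 7: 11 + 14 + 5 = 30
8 → 5 → 4 → 3 → 7: 12 + 8 + 3 + 4 = 27
8 → 2 → 3 → 7: 11 + 14 + 4 = 29
8 → 5 → 4 → 7: 12 + 8 + 5 = 25
8 → 5 → 7: 12 + 4 = 16
Shortest: 16.

16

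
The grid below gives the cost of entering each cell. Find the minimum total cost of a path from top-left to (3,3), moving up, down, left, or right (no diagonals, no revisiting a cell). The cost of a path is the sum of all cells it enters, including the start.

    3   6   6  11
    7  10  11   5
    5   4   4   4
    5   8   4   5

32

Cheapest: (0,0) (1,0) (2,0) (2,1) (2,2) (2,3) (3,3)
  3 + 7 + 5 + 4 + 4 + 4 + 5 = 32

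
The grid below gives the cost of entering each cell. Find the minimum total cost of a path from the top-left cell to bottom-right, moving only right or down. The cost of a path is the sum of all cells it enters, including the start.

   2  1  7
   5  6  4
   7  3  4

16

One optimal route is [0,0] -> [0,1] -> [1,1] -> [2,1] -> [2,2].
Its cost is 2 + 1 + 6 + 3 + 4 = 16.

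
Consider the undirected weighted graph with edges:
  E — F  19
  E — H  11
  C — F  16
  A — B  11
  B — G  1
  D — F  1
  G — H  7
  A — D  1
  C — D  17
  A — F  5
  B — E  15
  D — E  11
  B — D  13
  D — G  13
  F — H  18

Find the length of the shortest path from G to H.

7

Comparing a few candidate routes:
G→B→E→H: 1 + 15 + 11 = 27
G→B→A→D→F→H: 1 + 11 + 1 + 1 + 18 = 32
G→D→F→H: 13 + 1 + 18 = 32
G→H: 7
Best route has total 7.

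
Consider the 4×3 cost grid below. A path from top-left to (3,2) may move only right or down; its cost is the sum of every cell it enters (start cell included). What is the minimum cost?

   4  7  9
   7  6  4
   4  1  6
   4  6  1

Path [0,0]→[1,0]→[2,0]→[2,1]→[2,2]→[3,2]: 4 + 7 + 4 + 1 + 6 + 1 = 23.

23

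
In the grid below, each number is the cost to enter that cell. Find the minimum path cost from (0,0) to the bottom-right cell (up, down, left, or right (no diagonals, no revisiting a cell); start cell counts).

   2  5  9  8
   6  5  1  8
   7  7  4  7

24

Cheapest: (0,0) (0,1) (1,1) (1,2) (2,2) (2,3)
  2 + 5 + 5 + 1 + 4 + 7 = 24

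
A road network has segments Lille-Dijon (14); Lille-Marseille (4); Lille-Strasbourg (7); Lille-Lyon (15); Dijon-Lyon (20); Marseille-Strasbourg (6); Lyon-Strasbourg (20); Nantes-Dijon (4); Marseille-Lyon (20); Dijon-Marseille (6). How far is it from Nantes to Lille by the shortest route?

Checking several routes:
Nantes -> Dijon -> Lyon -> Marseille -> Lille: 4 + 20 + 20 + 4 = 48
Nantes -> Dijon -> Lille: 4 + 14 = 18
Nantes -> Dijon -> Marseille -> Lille: 4 + 6 + 4 = 14
Nantes -> Dijon -> Lyon -> Lille: 4 + 20 + 15 = 39
Nantes -> Dijon -> Marseille -> Strasbourg -> Lille: 4 + 6 + 6 + 7 = 23
Nantes -> Dijon -> Marseille -> Lyon -> Lille: 4 + 6 + 20 + 15 = 45
The minimum is 14.

14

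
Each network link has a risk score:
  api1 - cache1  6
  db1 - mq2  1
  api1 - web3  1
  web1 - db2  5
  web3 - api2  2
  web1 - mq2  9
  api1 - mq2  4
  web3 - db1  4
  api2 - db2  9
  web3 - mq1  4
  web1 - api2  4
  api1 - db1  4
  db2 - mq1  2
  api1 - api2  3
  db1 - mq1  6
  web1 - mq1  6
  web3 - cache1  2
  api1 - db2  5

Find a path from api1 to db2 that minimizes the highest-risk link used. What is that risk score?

4

Checking several routes:
api1-web3-api2-web1-db2: max(1, 2, 4, 5) = 5
api1-db1-web3-mq1-db2: max(4, 4, 4, 2) = 4
api1-web3-mq1-db2: max(1, 4, 2) = 4
api1-mq2-db1-web3-mq1-db2: max(4, 1, 4, 4, 2) = 4
api1-api2-web3-mq1-db2: max(3, 2, 4, 2) = 4
The minimum achievable maximum is 4.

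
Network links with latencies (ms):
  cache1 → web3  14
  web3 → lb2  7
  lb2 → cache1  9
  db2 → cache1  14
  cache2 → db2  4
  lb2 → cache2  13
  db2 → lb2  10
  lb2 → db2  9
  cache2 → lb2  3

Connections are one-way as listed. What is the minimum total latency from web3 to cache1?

16

Candidate routes:
web3-lb2-cache2-db2-cache1: 7 + 13 + 4 + 14 = 38
web3-lb2-db2-cache1: 7 + 9 + 14 = 30
web3-lb2-cache1: 7 + 9 = 16
Best route has total 16 ms.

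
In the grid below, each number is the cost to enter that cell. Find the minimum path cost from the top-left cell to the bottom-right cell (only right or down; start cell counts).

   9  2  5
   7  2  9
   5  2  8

23

Best path: [0,0] -> [0,1] -> [1,1] -> [2,1] -> [2,2]
Cost: 9 + 2 + 2 + 2 + 8 = 23
For comparison, the top-then-right route costs 33.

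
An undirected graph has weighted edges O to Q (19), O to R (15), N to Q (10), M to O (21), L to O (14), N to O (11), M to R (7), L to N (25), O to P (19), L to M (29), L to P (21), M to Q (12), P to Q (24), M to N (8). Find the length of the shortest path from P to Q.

Comparing a few candidate routes:
P → O → Q: 19 + 19 = 38
P → O → N → M → Q: 19 + 11 + 8 + 12 = 50
P → Q: 24
P → O → N → Q: 19 + 11 + 10 = 40
P → O → M → Q: 19 + 21 + 12 = 52
Shortest: 24.

24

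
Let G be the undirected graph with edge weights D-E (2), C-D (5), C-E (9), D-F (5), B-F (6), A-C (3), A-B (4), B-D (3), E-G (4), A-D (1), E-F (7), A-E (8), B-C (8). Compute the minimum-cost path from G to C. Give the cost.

Checking several routes:
G-E-D-C: 4 + 2 + 5 = 11
G-E-A-C: 4 + 8 + 3 = 15
G-E-D-A-C: 4 + 2 + 1 + 3 = 10
G-E-C: 4 + 9 = 13
Shortest: 10.

10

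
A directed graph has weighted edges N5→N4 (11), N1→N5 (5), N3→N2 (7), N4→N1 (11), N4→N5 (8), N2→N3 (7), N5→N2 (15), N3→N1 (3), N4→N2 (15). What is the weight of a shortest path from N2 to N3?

7

Candidate routes:
N2 → N3: 7
Best route has total 7.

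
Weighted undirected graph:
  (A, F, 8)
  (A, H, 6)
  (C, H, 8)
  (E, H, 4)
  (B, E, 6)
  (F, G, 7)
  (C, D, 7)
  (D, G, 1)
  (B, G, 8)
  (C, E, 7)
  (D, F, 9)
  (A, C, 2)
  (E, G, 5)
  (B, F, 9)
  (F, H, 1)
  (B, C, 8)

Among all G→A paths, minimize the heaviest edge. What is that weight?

6

A few of the G→A routes:
G-F-H-E-C-A: max(7, 1, 4, 7, 2) = 7
G-F-H-A: max(7, 1, 6) = 7
G-E-H-A: max(5, 4, 6) = 6
The minimum achievable maximum is 6.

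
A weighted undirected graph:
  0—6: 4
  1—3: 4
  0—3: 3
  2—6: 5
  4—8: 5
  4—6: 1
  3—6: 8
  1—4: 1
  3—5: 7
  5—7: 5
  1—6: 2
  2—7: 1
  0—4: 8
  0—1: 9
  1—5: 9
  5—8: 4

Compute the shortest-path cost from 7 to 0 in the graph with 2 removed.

15

Some routes from 7 to 0 avoiding 2:
7→5→1→6→0: 5 + 9 + 2 + 4 = 20
7→5→1→4→6→0: 5 + 9 + 1 + 1 + 4 = 20
7→5→3→0: 5 + 7 + 3 = 15
7→5→8→4→6→0: 5 + 4 + 5 + 1 + 4 = 19
7→5→8→4→1→6→0: 5 + 4 + 5 + 1 + 2 + 4 = 21
The minimum is 15.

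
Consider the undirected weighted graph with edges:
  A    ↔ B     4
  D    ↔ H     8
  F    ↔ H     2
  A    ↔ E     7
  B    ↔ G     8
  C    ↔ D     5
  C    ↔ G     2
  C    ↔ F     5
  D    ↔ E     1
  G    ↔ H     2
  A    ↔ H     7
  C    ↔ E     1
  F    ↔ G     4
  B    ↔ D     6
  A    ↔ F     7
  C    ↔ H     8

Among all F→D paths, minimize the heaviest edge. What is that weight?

2

Comparing a few candidate routes:
F - H - G - C - D: max(2, 2, 2, 5) = 5
F - C - D: max(5, 5) = 5
F - H - G - C - E - D: max(2, 2, 2, 1, 1) = 2
F - G - C - E - D: max(4, 2, 1, 1) = 4
F - G - C - D: max(4, 2, 5) = 5
F - C - E - D: max(5, 1, 1) = 5
Smallest bottleneck: 2.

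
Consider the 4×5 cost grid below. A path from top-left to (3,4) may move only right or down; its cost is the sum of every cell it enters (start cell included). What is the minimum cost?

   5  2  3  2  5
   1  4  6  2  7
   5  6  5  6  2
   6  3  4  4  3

25

Path (0,0)→(0,1)→(0,2)→(0,3)→(1,3)→(2,3)→(2,4)→(3,4): 5 + 2 + 3 + 2 + 2 + 6 + 2 + 3 = 25.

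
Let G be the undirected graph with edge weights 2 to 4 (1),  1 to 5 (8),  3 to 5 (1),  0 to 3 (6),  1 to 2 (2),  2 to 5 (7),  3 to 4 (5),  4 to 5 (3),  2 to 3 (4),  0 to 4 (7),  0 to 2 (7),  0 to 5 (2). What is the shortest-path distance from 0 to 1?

A few of the 0→1 routes:
0 -> 2 -> 1: 7 + 2 = 9
0 -> 5 -> 4 -> 2 -> 1: 2 + 3 + 1 + 2 = 8
0 -> 5 -> 1: 2 + 8 = 10
0 -> 5 -> 3 -> 2 -> 1: 2 + 1 + 4 + 2 = 9
0 -> 4 -> 2 -> 1: 7 + 1 + 2 = 10
0 -> 5 -> 2 -> 1: 2 + 7 + 2 = 11
Best route has total 8.

8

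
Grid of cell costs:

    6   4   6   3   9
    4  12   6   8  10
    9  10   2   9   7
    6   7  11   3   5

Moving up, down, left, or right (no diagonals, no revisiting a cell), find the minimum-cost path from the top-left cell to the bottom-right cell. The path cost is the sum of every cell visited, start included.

One optimal route is (0,0) → (0,1) → (0,2) → (1,2) → (2,2) → (2,3) → (3,3) → (3,4).
Its cost is 6 + 4 + 6 + 6 + 2 + 9 + 3 + 5 = 41.

41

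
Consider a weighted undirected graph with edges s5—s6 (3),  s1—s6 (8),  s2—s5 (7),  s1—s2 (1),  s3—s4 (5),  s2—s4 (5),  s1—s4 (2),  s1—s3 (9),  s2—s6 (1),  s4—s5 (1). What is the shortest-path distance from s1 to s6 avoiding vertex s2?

6

Routes from s1 to s6 avoiding s2:
s1 - s6: 8
s1 - s4 - s5 - s6: 2 + 1 + 3 = 6
s1 - s3 - s4 - s5 - s6: 9 + 5 + 1 + 3 = 18
The minimum is 6.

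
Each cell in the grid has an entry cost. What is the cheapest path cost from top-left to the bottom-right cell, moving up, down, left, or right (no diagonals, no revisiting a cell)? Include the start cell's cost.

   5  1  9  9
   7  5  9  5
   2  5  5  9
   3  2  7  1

26

Best path: r0c0 -> r0c1 -> r1c1 -> r2c1 -> r3c1 -> r3c2 -> r3c3
Cost: 5 + 1 + 5 + 5 + 2 + 7 + 1 = 26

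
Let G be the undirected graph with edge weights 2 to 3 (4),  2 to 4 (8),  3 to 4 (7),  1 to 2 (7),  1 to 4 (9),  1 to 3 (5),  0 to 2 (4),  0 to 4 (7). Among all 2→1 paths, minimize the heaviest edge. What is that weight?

A few of the 2→1 routes:
2→3→4→1: max(4, 7, 9) = 9
2→4→3→1: max(8, 7, 5) = 8
2→0→4→3→1: max(4, 7, 7, 5) = 7
2→0→4→1: max(4, 7, 9) = 9
2→3→1: max(4, 5) = 5
2→1: max(7) = 7
The minimum achievable maximum is 5.

5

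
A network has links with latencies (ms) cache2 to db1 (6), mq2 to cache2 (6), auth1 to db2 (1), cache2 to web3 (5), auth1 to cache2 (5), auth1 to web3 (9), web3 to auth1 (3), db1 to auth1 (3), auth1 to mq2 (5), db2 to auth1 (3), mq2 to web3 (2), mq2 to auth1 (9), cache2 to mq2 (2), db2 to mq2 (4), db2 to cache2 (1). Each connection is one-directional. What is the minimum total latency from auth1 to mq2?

4

Candidate routes:
auth1 -> db2 -> cache2 -> mq2: 1 + 1 + 2 = 4
auth1 -> mq2: 5
auth1 -> db2 -> mq2: 1 + 4 = 5
auth1 -> cache2 -> mq2: 5 + 2 = 7
Best route has total 4 ms.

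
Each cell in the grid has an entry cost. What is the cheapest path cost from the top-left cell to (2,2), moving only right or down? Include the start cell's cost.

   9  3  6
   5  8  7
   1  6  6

Cheapest: [0,0] [1,0] [2,0] [2,1] [2,2]
  9 + 5 + 1 + 6 + 6 = 27
For comparison, the top-then-right route costs 31.

27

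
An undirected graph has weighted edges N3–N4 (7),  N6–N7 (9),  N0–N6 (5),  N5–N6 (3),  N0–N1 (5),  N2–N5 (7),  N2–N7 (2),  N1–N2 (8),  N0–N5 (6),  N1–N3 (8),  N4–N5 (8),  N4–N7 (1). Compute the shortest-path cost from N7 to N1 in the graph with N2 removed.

Comparing a few candidate routes:
N7 → N4 → N3 → N1: 1 + 7 + 8 = 16
N7 → N4 → N5 → N6 → N0 → N1: 1 + 8 + 3 + 5 + 5 = 22
N7 → N6 → N5 → N0 → N1: 9 + 3 + 6 + 5 = 23
N7 → N4 → N5 → N0 → N1: 1 + 8 + 6 + 5 = 20
N7 → N6 → N0 → N1: 9 + 5 + 5 = 19
Best route has total 16.

16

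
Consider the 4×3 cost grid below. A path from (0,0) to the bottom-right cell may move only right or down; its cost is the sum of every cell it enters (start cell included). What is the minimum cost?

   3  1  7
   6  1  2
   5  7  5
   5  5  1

Take r0c0 r0c1 r1c1 r1c2 r2c2 r3c2 for a total of 3 + 1 + 1 + 2 + 5 + 1 = 13.
(Top row then right column would cost 19.)

13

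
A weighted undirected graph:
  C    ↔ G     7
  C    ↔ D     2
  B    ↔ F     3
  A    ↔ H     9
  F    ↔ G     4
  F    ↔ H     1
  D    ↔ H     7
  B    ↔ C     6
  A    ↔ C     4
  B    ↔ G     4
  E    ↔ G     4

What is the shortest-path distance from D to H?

7

Some routes from D to H:
D→C→G→F→H: 2 + 7 + 4 + 1 = 14
D→H: 7
D→C→B→G→F→H: 2 + 6 + 4 + 4 + 1 = 17
D→C→B→F→H: 2 + 6 + 3 + 1 = 12
D→C→A→H: 2 + 4 + 9 = 15
Shortest: 7.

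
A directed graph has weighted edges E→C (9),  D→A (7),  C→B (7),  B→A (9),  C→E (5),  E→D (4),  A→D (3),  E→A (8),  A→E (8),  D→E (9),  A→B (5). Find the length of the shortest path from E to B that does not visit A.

16

Candidate routes:
E -> C -> B: 9 + 7 = 16
The minimum is 16.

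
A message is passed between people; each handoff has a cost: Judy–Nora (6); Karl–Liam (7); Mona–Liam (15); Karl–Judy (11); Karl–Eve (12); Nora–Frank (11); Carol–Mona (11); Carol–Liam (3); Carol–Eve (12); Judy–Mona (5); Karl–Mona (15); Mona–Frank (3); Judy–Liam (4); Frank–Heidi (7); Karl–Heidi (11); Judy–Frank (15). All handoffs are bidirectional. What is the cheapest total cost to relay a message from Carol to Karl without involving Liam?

Some routes from Carol to Karl avoiding Liam:
Carol→Mona→Frank→Heidi→Karl: 11 + 3 + 7 + 11 = 32
Carol→Eve→Karl: 12 + 12 = 24
Carol→Mona→Frank→Judy→Karl: 11 + 3 + 15 + 11 = 40
Carol→Mona→Karl: 11 + 15 = 26
Carol→Mona→Judy→Karl: 11 + 5 + 11 = 27
Shortest: 24.

24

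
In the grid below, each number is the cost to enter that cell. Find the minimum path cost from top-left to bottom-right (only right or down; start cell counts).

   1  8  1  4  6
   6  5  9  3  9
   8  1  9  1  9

Best path: r0c0 -> r0c1 -> r0c2 -> r0c3 -> r1c3 -> r2c3 -> r2c4
Cost: 1 + 8 + 1 + 4 + 3 + 1 + 9 = 27
(Top row then right column would cost 38.)

27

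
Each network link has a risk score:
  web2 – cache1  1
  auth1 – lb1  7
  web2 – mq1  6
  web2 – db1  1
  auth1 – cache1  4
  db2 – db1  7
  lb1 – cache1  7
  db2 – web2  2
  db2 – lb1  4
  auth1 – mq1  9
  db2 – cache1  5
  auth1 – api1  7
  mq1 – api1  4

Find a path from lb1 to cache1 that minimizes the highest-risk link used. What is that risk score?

A few of the lb1→cache1 routes:
lb1 - auth1 - api1 - mq1 - web2 - db1 - db2 - cache1: max(7, 7, 4, 6, 1, 7, 5) = 7
lb1 - db2 - web2 - cache1: max(4, 2, 1) = 4
lb1 - db2 - cache1: max(4, 5) = 5
lb1 - auth1 - api1 - mq1 - web2 - db2 - cache1: max(7, 7, 4, 6, 2, 5) = 7
lb1 - auth1 - api1 - mq1 - web2 - cache1: max(7, 7, 4, 6, 1) = 7
Best route has worst link 4.

4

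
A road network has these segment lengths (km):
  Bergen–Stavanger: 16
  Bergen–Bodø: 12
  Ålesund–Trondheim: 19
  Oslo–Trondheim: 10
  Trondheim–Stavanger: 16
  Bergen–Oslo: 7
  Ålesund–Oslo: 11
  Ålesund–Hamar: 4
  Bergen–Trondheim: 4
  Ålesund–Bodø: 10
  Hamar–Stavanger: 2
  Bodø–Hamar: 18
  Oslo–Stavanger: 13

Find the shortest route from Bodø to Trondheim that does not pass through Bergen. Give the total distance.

29

A few of the Bodø→Trondheim routes:
Bodø→Ålesund→Trondheim: 10 + 19 = 29
Bodø→Ålesund→Hamar→Stavanger→Trondheim: 10 + 4 + 2 + 16 = 32
Bodø→Ålesund→Oslo→Trondheim: 10 + 11 + 10 = 31
Bodø→Hamar→Stavanger→Trondheim: 18 + 2 + 16 = 36
Shortest: 29 km.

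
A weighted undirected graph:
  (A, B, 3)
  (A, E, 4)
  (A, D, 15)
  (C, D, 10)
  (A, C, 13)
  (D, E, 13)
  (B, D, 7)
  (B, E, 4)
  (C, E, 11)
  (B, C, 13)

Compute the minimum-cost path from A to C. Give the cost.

13

Some routes from A to C:
A→E→B→C: 4 + 4 + 13 = 21
A→C: 13
A→B→D→C: 3 + 7 + 10 = 20
A→B→C: 3 + 13 = 16
A→B→E→C: 3 + 4 + 11 = 18
A→E→C: 4 + 11 = 15
Shortest: 13.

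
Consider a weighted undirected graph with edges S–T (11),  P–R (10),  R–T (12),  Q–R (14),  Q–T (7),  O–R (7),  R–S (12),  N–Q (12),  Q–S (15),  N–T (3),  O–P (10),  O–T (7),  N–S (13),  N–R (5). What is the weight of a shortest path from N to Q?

10

Comparing a few candidate routes:
N → T → Q: 3 + 7 = 10
N → Q: 12
N → R → Q: 5 + 14 = 19
Shortest: 10.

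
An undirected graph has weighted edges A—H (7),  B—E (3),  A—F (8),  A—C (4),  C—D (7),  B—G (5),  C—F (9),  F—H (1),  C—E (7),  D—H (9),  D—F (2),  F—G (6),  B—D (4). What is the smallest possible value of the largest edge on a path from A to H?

7

Checking several routes:
A -> C -> D -> F -> H: max(4, 7, 2, 1) = 7
A -> C -> E -> B -> D -> F -> H: max(4, 7, 3, 4, 2, 1) = 7
A -> C -> D -> B -> G -> F -> H: max(4, 7, 4, 5, 6, 1) = 7
A -> H: max(7) = 7
A -> C -> E -> B -> G -> F -> H: max(4, 7, 3, 5, 6, 1) = 7
Best route has worst link 7.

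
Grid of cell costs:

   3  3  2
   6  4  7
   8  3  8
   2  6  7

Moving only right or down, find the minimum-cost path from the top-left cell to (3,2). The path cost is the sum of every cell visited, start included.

One optimal route is (0,0) → (0,1) → (1,1) → (2,1) → (3,1) → (3,2).
Its cost is 3 + 3 + 4 + 3 + 6 + 7 = 26.

26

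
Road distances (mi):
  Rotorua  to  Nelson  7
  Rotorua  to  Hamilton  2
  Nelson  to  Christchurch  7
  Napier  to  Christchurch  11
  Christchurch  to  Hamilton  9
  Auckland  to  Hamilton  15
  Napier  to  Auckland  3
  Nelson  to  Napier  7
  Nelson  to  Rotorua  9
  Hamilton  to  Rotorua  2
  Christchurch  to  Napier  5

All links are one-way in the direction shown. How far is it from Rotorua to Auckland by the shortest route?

Routes from Rotorua to Auckland:
Rotorua -> Nelson -> Napier -> Auckland: 7 + 7 + 3 = 17
Rotorua -> Nelson -> Christchurch -> Napier -> Auckland: 7 + 7 + 5 + 3 = 22
Best route has total 17 mi.

17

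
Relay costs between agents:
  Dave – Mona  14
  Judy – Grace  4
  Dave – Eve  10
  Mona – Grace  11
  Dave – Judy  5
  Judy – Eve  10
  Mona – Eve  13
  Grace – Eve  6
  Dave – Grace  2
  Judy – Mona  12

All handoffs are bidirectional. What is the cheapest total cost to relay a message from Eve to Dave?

8

Comparing a few candidate routes:
Eve → Judy → Grace → Dave: 10 + 4 + 2 = 16
Eve → Grace → Judy → Dave: 6 + 4 + 5 = 15
Eve → Judy → Dave: 10 + 5 = 15
Eve → Grace → Dave: 6 + 2 = 8
Eve → Dave: 10
Eve → Mona → Grace → Dave: 13 + 11 + 2 = 26
The minimum is 8.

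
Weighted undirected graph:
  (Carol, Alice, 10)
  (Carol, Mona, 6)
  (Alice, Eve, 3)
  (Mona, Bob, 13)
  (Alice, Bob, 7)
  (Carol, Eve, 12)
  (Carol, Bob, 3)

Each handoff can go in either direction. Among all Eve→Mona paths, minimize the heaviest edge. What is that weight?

A few of the Eve→Mona routes:
Eve - Carol - Mona: max(12, 6) = 12
Eve - Alice - Bob - Carol - Mona: max(3, 7, 3, 6) = 7
Eve - Alice - Carol - Mona: max(3, 10, 6) = 10
Eve - Alice - Carol - Bob - Mona: max(3, 10, 3, 13) = 13
Smallest bottleneck: 7.

7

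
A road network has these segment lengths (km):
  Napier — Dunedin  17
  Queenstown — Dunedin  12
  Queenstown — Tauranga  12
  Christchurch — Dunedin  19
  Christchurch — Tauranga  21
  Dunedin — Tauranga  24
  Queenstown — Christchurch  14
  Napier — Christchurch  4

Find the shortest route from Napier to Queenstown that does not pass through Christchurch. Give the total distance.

Paths from Napier to Queenstown avoiding Christchurch:
Napier → Dunedin → Queenstown: 17 + 12 = 29
Napier → Dunedin → Tauranga → Queenstown: 17 + 24 + 12 = 53
Best route has total 29 km.

29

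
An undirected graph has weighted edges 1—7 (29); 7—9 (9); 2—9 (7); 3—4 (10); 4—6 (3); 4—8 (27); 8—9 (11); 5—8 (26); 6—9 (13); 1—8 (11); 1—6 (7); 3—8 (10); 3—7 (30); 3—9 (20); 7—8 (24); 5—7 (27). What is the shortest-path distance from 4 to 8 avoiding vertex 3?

A few of the 4→8 routes:
4 - 6 - 1 - 8: 3 + 7 + 11 = 21
4 - 6 - 9 - 8: 3 + 13 + 11 = 27
4 - 8: 27
4 - 6 - 9 - 7 - 8: 3 + 13 + 9 + 24 = 49
The minimum is 21.

21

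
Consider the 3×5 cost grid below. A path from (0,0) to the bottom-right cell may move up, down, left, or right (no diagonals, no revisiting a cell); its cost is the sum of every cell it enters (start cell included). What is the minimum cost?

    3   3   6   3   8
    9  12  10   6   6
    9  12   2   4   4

29

Best path: r0c0 → r0c1 → r0c2 → r0c3 → r1c3 → r2c3 → r2c4
Cost: 3 + 3 + 6 + 3 + 6 + 4 + 4 = 29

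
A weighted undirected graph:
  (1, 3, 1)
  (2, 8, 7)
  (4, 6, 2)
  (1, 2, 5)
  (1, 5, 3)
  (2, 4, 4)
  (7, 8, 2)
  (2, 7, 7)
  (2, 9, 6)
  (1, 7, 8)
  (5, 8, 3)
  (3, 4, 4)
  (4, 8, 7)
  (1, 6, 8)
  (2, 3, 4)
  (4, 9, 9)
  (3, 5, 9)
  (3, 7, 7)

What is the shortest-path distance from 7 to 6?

11

Some routes from 7 to 6:
7→1→3→4→6: 8 + 1 + 4 + 2 = 15
7→8→2→4→6: 2 + 7 + 4 + 2 = 15
7→2→4→6: 7 + 4 + 2 = 13
7→3→4→6: 7 + 4 + 2 = 13
7→8→4→6: 2 + 7 + 2 = 11
The minimum is 11.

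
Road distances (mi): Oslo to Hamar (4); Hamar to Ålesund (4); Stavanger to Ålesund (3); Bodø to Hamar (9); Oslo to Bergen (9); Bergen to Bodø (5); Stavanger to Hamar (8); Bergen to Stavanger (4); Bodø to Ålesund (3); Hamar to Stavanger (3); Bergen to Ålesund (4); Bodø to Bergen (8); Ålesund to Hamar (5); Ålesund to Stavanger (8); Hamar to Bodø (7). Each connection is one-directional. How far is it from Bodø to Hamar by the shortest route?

8

Checking several routes:
Bodø→Bergen→Ålesund→Hamar: 8 + 4 + 5 = 17
Bodø→Hamar: 9
Bodø→Bergen→Stavanger→Ålesund→Hamar: 8 + 4 + 3 + 5 = 20
Bodø→Ålesund→Stavanger→Hamar: 3 + 8 + 8 = 19
Bodø→Bergen→Stavanger→Hamar: 8 + 4 + 8 = 20
Bodø→Ålesund→Hamar: 3 + 5 = 8
Best route has total 8 mi.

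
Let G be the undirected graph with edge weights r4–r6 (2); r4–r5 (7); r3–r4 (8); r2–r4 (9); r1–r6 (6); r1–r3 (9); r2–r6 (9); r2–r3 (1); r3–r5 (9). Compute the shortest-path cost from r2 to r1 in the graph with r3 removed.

Routes from r2 to r1 avoiding r3:
r2-r4-r6-r1: 9 + 2 + 6 = 17
r2-r6-r1: 9 + 6 = 15
Best route has total 15.

15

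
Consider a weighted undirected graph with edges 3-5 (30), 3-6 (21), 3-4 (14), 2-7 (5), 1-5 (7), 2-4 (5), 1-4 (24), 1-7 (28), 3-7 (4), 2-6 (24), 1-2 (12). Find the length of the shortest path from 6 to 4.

29

Some routes from 6 to 4:
6→2→1→4: 24 + 12 + 24 = 60
6→3→7→2→1→4: 21 + 4 + 5 + 12 + 24 = 66
6→3→4: 21 + 14 = 35
6→2→4: 24 + 5 = 29
6→3→7→2→4: 21 + 4 + 5 + 5 = 35
6→2→7→3→4: 24 + 5 + 4 + 14 = 47
Best route has total 29.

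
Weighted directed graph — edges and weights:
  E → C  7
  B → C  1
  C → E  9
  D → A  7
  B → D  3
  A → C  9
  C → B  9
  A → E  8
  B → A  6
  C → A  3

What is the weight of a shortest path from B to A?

4

Routes from B to A:
B -> D -> A: 3 + 7 = 10
B -> C -> A: 1 + 3 = 4
B -> A: 6
Best route has total 4.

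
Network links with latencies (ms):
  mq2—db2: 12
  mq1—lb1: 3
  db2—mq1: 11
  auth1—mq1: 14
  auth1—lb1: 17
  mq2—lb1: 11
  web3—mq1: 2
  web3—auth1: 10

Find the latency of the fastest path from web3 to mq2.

A few of the web3→mq2 routes:
web3→auth1→mq1→db2→mq2: 10 + 14 + 11 + 12 = 47
web3→mq1→lb1→mq2: 2 + 3 + 11 = 16
web3→mq1→auth1→lb1→mq2: 2 + 14 + 17 + 11 = 44
web3→auth1→lb1→mq2: 10 + 17 + 11 = 38
web3→mq1→db2→mq2: 2 + 11 + 12 = 25
web3→auth1→mq1→lb1→mq2: 10 + 14 + 3 + 11 = 38
Best route has total 16 ms.

16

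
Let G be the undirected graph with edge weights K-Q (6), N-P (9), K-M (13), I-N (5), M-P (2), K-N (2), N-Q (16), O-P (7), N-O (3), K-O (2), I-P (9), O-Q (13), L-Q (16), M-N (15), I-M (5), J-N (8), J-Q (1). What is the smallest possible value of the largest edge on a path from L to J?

Checking several routes:
L → Q → K → M → P → I → N → J: max(16, 6, 13, 2, 9, 5, 8) = 16
L → Q → K → M → P → N → J: max(16, 6, 13, 2, 9, 8) = 16
L → Q → K → M → P → O → N → J: max(16, 6, 13, 2, 7, 3, 8) = 16
L → Q → K → M → N → J: max(16, 6, 13, 15, 8) = 16
L → Q → K → M → I → P → O → N → J: max(16, 6, 13, 5, 9, 7, 3, 8) = 16
L → Q → K → M → I → P → N → J: max(16, 6, 13, 5, 9, 9, 8) = 16
The minimum achievable maximum is 16.

16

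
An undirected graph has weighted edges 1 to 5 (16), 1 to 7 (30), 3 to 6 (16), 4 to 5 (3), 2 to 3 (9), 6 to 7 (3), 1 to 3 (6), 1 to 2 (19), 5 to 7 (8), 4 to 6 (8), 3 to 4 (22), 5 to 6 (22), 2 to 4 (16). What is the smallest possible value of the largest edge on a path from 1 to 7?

Some routes from 1 to 7:
1 - 3 - 6 - 4 - 5 - 7: max(6, 16, 8, 3, 8) = 16
1 - 3 - 2 - 4 - 6 - 7: max(6, 9, 16, 8, 3) = 16
1 - 3 - 6 - 7: max(6, 16, 3) = 16
Smallest bottleneck: 16.

16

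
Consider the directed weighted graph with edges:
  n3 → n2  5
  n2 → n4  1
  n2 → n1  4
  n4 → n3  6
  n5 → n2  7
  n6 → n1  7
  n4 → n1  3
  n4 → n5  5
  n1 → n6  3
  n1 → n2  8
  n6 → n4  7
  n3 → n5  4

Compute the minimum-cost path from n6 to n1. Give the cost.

A few of the n6→n1 routes:
n6 → n1: 7
n6 → n4 → n3 → n2 → n1: 7 + 6 + 5 + 4 = 22
n6 → n4 → n1: 7 + 3 = 10
The minimum is 7.

7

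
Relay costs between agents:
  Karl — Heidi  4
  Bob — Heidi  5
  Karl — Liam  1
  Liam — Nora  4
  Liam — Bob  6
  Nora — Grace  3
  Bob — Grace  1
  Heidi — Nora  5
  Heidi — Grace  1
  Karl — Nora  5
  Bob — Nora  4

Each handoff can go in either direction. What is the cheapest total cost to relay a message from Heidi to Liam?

5

A few of the Heidi→Liam routes:
Heidi → Grace → Nora → Liam: 1 + 3 + 4 = 8
Heidi → Grace → Bob → Liam: 1 + 1 + 6 = 8
Heidi → Nora → Liam: 5 + 4 = 9
Heidi → Karl → Liam: 4 + 1 = 5
Best route has total 5.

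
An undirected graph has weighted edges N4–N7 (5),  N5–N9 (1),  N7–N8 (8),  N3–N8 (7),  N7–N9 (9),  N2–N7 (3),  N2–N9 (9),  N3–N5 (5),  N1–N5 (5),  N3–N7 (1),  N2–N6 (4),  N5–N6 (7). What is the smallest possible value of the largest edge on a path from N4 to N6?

5

Comparing a few candidate routes:
N4 -> N7 -> N2 -> N6: max(5, 3, 4) = 5
N4 -> N7 -> N8 -> N3 -> N5 -> N6: max(5, 8, 7, 5, 7) = 8
N4 -> N7 -> N3 -> N5 -> N6: max(5, 1, 5, 7) = 7
The minimum achievable maximum is 5.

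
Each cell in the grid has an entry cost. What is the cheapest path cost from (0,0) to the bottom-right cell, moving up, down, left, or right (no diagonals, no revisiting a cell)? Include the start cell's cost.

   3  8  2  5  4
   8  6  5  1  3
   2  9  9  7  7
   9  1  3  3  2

31

Cheapest: [0,0] → [0,1] → [0,2] → [0,3] → [1,3] → [1,4] → [2,4] → [3,4]
  3 + 8 + 2 + 5 + 1 + 3 + 7 + 2 = 31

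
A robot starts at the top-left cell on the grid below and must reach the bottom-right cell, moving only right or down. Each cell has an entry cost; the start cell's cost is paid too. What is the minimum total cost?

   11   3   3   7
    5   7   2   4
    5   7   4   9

32

One optimal route is (0,0) -> (0,1) -> (0,2) -> (1,2) -> (1,3) -> (2,3).
Its cost is 11 + 3 + 3 + 2 + 4 + 9 = 32.
For comparison, the top-then-right route costs 37.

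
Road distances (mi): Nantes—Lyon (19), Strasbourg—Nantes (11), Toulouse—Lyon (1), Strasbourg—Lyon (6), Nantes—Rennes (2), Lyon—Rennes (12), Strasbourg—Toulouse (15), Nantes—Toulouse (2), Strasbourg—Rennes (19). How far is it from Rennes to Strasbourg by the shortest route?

11

Checking several routes:
Rennes → Nantes → Strasbourg: 2 + 11 = 13
Rennes → Lyon → Strasbourg: 12 + 6 = 18
Rennes → Nantes → Toulouse → Lyon → Strasbourg: 2 + 2 + 1 + 6 = 11
Rennes → Strasbourg: 19
Rennes → Nantes → Toulouse → Strasbourg: 2 + 2 + 15 = 19
The minimum is 11 mi.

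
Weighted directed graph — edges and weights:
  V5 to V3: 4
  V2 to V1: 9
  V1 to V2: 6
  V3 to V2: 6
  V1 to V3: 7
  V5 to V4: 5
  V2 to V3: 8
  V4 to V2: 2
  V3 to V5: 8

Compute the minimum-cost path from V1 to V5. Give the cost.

15

Candidate routes:
V1 → V2 → V3 → V5: 6 + 8 + 8 = 22
V1 → V3 → V5: 7 + 8 = 15
Shortest: 15.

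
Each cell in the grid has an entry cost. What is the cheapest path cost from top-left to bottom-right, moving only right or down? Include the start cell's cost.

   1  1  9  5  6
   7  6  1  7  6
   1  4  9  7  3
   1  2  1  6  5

24

Take (0,0) (1,0) (2,0) (3,0) (3,1) (3,2) (3,3) (3,4) for a total of 1 + 7 + 1 + 1 + 2 + 1 + 6 + 5 = 24.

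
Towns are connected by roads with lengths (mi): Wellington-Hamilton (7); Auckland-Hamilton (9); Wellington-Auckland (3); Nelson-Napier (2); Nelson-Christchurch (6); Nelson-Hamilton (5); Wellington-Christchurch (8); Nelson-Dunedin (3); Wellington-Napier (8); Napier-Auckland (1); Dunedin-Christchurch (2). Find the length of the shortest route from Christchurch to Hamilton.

A few of the Christchurch→Hamilton routes:
Christchurch - Nelson - Hamilton: 6 + 5 = 11
Christchurch - Wellington - Hamilton: 8 + 7 = 15
Christchurch - Dunedin - Nelson - Hamilton: 2 + 3 + 5 = 10
Christchurch - Dunedin - Nelson - Napier - Auckland - Hamilton: 2 + 3 + 2 + 1 + 9 = 17
The minimum is 10 mi.

10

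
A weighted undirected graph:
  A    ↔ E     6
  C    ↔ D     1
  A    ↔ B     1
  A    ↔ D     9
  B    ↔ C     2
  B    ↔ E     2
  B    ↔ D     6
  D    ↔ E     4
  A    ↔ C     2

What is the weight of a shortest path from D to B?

3

Comparing a few candidate routes:
D - C - A - B: 1 + 2 + 1 = 4
D - C - B: 1 + 2 = 3
D - B: 6
D - E - A - B: 4 + 6 + 1 = 11
D - A - B: 9 + 1 = 10
D - E - B: 4 + 2 = 6
The minimum is 3.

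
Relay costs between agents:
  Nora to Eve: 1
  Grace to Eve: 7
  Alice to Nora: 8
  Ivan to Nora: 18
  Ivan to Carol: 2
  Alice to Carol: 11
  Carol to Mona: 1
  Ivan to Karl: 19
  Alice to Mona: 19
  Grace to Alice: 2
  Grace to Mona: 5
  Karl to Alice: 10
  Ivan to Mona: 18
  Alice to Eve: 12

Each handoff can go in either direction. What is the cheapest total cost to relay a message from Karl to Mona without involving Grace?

22

Comparing a few candidate routes:
Karl → Alice → Carol → Mona: 10 + 11 + 1 = 22
Karl → Ivan → Carol → Mona: 19 + 2 + 1 = 22
Karl → Alice → Mona: 10 + 19 = 29
Shortest: 22.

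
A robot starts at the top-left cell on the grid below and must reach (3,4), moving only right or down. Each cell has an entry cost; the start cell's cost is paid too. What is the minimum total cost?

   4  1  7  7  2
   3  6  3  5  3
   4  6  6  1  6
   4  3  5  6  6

32

One optimal route is r0c0 → r0c1 → r1c1 → r1c2 → r1c3 → r2c3 → r2c4 → r3c4.
Its cost is 4 + 1 + 6 + 3 + 5 + 1 + 6 + 6 = 32.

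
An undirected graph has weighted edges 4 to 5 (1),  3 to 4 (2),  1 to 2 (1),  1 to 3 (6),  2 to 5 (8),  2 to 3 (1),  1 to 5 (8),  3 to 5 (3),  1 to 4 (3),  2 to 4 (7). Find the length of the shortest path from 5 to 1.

Comparing a few candidate routes:
5 → 3 → 2 → 1: 3 + 1 + 1 = 5
5 → 3 → 4 → 1: 3 + 2 + 3 = 8
5 → 4 → 3 → 2 → 1: 1 + 2 + 1 + 1 = 5
5 → 4 → 1: 1 + 3 = 4
The minimum is 4.

4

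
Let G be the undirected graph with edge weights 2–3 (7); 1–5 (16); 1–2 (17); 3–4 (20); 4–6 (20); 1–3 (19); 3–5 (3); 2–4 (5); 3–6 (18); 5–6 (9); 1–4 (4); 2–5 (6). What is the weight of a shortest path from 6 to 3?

Some routes from 6 to 3:
6-5-3: 9 + 3 = 12
6-5-2-3: 9 + 6 + 7 = 22
6-3: 18
6-4-2-3: 20 + 5 + 7 = 32
6-4-2-5-3: 20 + 5 + 6 + 3 = 34
6-5-2-4-3: 9 + 6 + 5 + 20 = 40
The minimum is 12.

12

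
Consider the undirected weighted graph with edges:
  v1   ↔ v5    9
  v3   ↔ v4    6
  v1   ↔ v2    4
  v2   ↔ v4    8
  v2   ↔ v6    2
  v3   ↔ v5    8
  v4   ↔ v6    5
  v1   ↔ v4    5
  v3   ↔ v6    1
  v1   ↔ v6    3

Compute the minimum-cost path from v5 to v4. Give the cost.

Some routes from v5 to v4:
v5 - v3 - v4: 8 + 6 = 14
v5 - v1 - v4: 9 + 5 = 14
v5 - v3 - v6 - v4: 8 + 1 + 5 = 14
Shortest: 14.

14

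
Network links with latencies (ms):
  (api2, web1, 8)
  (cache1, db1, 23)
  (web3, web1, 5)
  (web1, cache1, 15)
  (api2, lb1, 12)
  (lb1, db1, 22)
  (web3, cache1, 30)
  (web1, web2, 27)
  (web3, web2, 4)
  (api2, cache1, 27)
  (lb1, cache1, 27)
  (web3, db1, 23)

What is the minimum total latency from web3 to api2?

A few of the web3→api2 routes:
web3 -> web1 -> api2: 5 + 8 = 13
web3 -> cache1 -> web1 -> api2: 30 + 15 + 8 = 53
web3 -> web2 -> web1 -> api2: 4 + 27 + 8 = 39
web3 -> web1 -> cache1 -> api2: 5 + 15 + 27 = 47
Best route has total 13 ms.

13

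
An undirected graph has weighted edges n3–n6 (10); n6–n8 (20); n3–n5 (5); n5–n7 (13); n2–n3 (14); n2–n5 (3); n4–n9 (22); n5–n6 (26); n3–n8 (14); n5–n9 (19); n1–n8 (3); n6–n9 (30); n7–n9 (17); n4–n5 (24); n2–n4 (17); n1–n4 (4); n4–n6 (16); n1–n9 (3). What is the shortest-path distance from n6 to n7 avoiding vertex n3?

A few of the n6→n7 routes:
n6 → n9 → n7: 30 + 17 = 47
n6 → n8 → n1 → n9 → n7: 20 + 3 + 3 + 17 = 43
n6 → n4 → n1 → n9 → n7: 16 + 4 + 3 + 17 = 40
n6 → n5 → n7: 26 + 13 = 39
Shortest: 39.

39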